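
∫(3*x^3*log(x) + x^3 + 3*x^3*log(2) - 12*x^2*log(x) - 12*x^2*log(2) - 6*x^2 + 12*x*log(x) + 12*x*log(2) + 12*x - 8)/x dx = (x - 2)^3*log(2*x) + C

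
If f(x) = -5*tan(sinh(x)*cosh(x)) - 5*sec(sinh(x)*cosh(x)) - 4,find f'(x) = -5*(sin(sinh(x)*cosh(x)) + 1)*cosh(2*x)/cos(sinh(x)*cosh(x))^2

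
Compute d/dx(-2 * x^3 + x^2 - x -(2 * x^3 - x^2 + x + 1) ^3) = -72*x^8 + 96*x^7 - 126*x^6 + 6*x^5 + 15*x^4 - 48*x^3 - 9*x^2 + 2*x - 4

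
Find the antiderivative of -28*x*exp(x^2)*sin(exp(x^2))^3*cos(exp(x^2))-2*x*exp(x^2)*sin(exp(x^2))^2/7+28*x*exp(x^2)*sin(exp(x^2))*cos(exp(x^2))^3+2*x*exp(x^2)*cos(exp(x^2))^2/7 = sin(2*exp(x^2))/14 - 7*cos(4*exp(x^2))/8 + C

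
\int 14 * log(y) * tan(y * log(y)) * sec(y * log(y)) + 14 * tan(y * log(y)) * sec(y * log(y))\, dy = 14*sec(y*log(y)) + C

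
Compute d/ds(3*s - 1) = 3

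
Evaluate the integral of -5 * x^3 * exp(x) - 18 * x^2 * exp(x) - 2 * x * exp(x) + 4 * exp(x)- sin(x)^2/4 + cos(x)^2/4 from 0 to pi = pi*(-5*pi^2 - 3*pi + 4)*exp(pi)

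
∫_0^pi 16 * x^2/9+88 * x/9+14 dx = -(2 + 2*pi/3)^2 - 12 + 2*pi/3 + 2*(2 + 2*pi/3)^3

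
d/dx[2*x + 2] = 2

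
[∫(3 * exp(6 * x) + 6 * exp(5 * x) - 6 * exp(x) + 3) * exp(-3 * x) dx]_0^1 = -1 + (-exp(-1) + 1 + E)^3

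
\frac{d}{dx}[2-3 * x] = -3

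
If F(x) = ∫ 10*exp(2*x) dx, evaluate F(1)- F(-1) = -5*exp(-2) + 5*exp(2)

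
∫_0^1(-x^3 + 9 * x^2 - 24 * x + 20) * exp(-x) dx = 8 - exp(-1)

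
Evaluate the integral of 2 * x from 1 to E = -1 + exp(2)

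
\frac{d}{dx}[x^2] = 2*x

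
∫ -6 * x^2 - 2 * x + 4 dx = -2*x^3 - x^2 + 4*x + C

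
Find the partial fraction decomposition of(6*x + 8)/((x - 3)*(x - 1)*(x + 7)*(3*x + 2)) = 108/(1045*(3*x + 2)) + 17/(760*(x + 7)) - 7/(40*(x - 1)) + 13/(110*(x - 3))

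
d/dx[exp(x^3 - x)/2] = 3*x^2*exp(x^3 - x)/2 - exp(x^3 - x)/2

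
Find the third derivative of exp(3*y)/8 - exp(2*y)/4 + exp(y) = 27*exp(3*y)/8 - 2*exp(2*y) + exp(y)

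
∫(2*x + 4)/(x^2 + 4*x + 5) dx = log((x + 2)^2 + 1) + C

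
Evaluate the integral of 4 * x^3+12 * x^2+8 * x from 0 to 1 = 9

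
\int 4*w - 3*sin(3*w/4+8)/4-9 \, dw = 2*w^2 - 9*w + cos(3*w/4 + 8) + C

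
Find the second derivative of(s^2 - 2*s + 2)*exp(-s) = (s^2 - 6*s + 8)*exp(-s)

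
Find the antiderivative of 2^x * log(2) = 2^x + C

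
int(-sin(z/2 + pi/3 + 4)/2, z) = cos(z/2 + pi/3 + 4) + C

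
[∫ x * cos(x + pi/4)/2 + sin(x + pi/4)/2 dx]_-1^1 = sqrt(2)*cos(1)/2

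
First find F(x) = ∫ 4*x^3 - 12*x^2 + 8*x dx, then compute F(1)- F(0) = 1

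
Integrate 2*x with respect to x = x^2 + C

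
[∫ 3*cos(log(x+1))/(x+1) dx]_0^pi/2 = 3*sin(log(1 + pi/2))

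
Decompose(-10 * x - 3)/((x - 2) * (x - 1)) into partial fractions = 13/(x - 1) - 23/(x - 2)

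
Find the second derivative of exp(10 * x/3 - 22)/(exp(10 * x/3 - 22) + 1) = (100*exp(10*x/3 - 22) - 100*exp(10*x - 66))/(9*exp(-88)*exp(40*x/3) + 54*exp(-44)*exp(20*x/3) + 36*exp(-22)*exp(10*x/3) + 36*exp(-66)*exp(10*x) + 9)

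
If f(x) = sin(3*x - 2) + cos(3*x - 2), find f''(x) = -9*sqrt(2)*cos(-3*x + pi/4 + 2)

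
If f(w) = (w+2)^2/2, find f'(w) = w + 2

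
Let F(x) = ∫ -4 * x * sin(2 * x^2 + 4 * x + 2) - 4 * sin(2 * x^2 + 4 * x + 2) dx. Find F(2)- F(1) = -cos(8) + cos(18)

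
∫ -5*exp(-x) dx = 5*exp(-x) + C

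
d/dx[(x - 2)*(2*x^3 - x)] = 8*x^3 - 12*x^2 - 2*x + 2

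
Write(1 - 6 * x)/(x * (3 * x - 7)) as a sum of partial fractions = -39/(7*(3*x - 7)) - 1/(7*x)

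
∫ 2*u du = u^2 + C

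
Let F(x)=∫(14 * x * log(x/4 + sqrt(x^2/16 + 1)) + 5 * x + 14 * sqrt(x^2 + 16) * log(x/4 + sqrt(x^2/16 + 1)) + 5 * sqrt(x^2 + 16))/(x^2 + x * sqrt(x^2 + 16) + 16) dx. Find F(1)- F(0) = 7*log(1/4 + sqrt(17)/4)^2 + 5*log(1/4 + sqrt(17)/4)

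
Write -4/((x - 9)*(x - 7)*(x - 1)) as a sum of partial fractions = -1/(12*(x - 1)) + 1/(3*(x - 7)) - 1/(4*(x - 9))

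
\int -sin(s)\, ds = cos(s) + C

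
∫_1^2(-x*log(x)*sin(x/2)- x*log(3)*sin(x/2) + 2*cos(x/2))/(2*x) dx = -log(3)*cos(1/2) + log(6)*cos(1)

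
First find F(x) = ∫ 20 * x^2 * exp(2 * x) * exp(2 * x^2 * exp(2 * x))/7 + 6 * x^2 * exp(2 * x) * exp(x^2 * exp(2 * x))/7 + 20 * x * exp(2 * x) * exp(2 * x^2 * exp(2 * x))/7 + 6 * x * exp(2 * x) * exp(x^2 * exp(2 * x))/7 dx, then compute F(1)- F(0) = -8/7 + 3*exp(exp(2))/7 + 5*exp(2*exp(2))/7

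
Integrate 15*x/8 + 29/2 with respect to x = 15*x^2/16 + 29*x/2 + C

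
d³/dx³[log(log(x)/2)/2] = (2*log(x)^2 + 3*log(x) + 2)/(2*x^3*log(x)^3)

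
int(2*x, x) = x^2 + C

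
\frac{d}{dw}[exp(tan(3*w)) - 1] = 3*exp(tan(3*w))/cos(3*w)^2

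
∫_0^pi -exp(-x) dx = -1 + exp(-pi)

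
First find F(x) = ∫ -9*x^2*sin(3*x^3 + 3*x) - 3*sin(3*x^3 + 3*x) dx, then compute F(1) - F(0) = -1 + cos(6)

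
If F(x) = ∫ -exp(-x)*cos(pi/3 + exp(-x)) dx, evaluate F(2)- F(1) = -sin(exp(-1) + pi/3) + sin(exp(-2) + pi/3)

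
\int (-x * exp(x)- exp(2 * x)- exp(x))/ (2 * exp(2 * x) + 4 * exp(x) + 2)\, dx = -x*exp(x)/(2*exp(x) + 2) + C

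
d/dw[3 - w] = -1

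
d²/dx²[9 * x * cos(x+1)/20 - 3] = -9*x*cos(x + 1)/20 - 9*sin(x + 1)/10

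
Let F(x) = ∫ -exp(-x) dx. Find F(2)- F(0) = -1 + exp(-2)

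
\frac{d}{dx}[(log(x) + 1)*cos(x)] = (-x*log(x)*sin(x) - x*sin(x) + cos(x))/x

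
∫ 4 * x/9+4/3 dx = 2*x^2/9 + 4*x/3 + C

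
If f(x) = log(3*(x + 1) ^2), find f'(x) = 2/(x + 1)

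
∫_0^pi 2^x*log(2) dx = -1 + 2^pi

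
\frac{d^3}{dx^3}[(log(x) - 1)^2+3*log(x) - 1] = (4*log(x) - 4)/x^3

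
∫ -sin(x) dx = cos(x) + C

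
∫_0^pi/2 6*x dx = 3*pi^2/4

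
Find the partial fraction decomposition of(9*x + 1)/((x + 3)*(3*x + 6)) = 26/(3*(x + 3)) - 17/(3*(x + 2))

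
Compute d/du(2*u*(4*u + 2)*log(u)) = 16*u*log(u) + 8*u + 4*log(u) + 4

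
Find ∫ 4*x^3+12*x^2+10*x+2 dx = x^4 + 4*x^3 + 5*x^2 + 2*x + C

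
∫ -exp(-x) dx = exp(-x) + C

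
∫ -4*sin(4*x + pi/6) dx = cos(4*x + pi/6) + C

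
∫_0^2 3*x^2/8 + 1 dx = 3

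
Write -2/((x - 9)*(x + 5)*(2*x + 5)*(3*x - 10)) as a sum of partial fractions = 54/(14875*(3*x - 10)) - 16/(4025*(2*x + 5)) + 1/(875*(x + 5)) - 1/(2737*(x - 9))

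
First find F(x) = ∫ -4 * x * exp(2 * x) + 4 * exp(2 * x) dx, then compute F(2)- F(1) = -exp(4) - exp(2)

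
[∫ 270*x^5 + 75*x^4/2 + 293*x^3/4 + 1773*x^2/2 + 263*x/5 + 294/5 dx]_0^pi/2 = -500 - 3*pi^3/4 - 3*pi/5 - pi^2/8 + 5*(pi^2/16 + 3*pi/10 + 10 + 3*pi^3/8)^2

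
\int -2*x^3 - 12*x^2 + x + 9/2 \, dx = -x^4/2 - 4*x^3 + x^2/2 + 9*x/2 + C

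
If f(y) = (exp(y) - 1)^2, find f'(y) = 2*exp(2*y) - 2*exp(y)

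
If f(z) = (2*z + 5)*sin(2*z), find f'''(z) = -16*z*cos(2*z) - 24*sin(2*z) - 40*cos(2*z)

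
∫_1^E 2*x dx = -1 + exp(2)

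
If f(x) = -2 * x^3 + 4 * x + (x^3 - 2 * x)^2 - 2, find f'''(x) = 120*x^3 - 96*x - 12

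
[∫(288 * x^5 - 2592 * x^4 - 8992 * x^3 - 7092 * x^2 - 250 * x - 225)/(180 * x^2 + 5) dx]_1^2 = -708/5 - acot(6) + acot(12)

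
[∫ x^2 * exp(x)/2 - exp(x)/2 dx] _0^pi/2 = -1/2 + (-1 + pi/2)^2*exp(pi/2)/2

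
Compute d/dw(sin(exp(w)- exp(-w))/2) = (exp(2*w) + 1)*exp(-w)*cos(exp(w) - exp(-w))/2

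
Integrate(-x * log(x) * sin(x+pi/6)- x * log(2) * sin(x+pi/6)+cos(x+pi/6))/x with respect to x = log(2*x)*cos(x + pi/6) + C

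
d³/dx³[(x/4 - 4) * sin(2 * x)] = -2*x*cos(2*x) - 3*sin(2*x) + 32*cos(2*x)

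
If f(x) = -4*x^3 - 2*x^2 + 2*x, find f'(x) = -12*x^2 - 4*x + 2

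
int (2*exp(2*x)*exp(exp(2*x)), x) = exp(exp(2*x)) + C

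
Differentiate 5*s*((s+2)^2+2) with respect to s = 15*s^2 + 40*s + 30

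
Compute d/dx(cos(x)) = -sin(x)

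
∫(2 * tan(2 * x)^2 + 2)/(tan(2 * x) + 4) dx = log(tan(2*x) + 4) + C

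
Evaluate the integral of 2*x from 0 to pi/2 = pi^2/4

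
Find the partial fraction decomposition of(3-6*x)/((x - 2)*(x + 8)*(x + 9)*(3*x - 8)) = -351/(2240*(3*x - 8)) - 57/(385*(x + 9)) + 51/(320*(x + 8)) + 9/(220*(x - 2))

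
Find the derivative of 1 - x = -1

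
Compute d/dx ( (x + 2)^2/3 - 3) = 2*x/3 + 4/3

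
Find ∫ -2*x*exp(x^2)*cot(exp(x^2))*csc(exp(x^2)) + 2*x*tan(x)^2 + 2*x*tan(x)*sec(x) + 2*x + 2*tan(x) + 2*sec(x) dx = 2*x*(tan(x) + sec(x)) + csc(exp(x^2)) + C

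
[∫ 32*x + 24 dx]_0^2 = 112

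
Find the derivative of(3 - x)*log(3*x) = (-x*log(x) - x*log(3) - x + 3)/x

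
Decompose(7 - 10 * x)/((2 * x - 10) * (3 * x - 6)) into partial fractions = 13/(18*(x - 2)) - 43/(18*(x - 5))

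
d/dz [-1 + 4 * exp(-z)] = -4*exp(-z)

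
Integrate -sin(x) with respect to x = cos(x) + C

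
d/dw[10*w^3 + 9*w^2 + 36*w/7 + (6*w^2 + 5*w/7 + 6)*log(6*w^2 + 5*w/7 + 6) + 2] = 30*w^2 + 12*w*log(6*w^2 + 5*w/7 + 6) + 30*w + 5*log(6*w^2 + 5*w/7 + 6)/7 + 41/7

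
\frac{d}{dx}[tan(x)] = cos(x)^(-2)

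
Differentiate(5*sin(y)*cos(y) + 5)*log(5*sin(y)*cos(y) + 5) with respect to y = 5*(log(sin(2*y)/2 + 1) + 1 + log(5))*cos(2*y)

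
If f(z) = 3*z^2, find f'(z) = 6*z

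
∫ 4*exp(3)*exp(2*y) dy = 2*exp(2*y + 3) + C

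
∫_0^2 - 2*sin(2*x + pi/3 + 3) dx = cos(pi/3 + 7) - cos(pi/3 + 3)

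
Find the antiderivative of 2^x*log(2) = 2^x + C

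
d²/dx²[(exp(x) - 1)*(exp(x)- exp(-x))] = (4*exp(3*x) - exp(2*x) + 1)*exp(-x)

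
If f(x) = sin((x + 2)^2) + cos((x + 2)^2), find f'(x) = -2*x*sin(x^2 + 4*x + 4) + 2*x*cos(x^2 + 4*x + 4) - 4*sin(x^2 + 4*x + 4) + 4*cos(x^2 + 4*x + 4)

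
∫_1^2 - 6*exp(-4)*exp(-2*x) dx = -3*exp(-6) + 3*exp(-8)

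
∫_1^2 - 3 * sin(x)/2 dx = -3*cos(1)/2 + 3*cos(2)/2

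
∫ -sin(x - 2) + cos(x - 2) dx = sqrt(2)*cos(-x + pi/4 + 2) + C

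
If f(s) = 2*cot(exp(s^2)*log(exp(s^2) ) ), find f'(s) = -4*s*(s^2 + 1)*exp(s^2)/sin(s^2*exp(s^2))^2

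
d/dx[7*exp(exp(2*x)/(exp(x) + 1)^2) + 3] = 14*exp(2*x + exp(2*x)/(exp(2*x) + 2*exp(x) + 1))/(exp(3*x) + 3*exp(2*x) + 3*exp(x) + 1)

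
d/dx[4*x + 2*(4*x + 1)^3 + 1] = 384*x^2 + 192*x + 28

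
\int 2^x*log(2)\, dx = 2^x + C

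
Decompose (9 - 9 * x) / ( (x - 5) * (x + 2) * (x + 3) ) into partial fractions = 9/(2*(x + 3)) - 27/(7*(x + 2)) - 9/(14*(x - 5))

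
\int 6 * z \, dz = 3*z^2 + C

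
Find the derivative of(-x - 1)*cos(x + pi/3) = x*sin(x + pi/3) + sqrt(2)*sin(x + pi/12)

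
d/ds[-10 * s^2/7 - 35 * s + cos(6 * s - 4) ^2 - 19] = -20*s/7 - 6*sin(12*s - 8) - 35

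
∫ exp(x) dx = exp(x) + C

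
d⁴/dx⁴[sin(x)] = sin(x)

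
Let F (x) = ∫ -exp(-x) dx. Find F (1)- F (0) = -1 + exp(-1)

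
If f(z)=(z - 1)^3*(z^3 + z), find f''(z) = 30*z^4 - 60*z^3 + 48*z^2 - 24*z + 6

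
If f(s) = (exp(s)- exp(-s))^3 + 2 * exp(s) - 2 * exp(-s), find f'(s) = (3*exp(6*s) - exp(4*s) - exp(2*s) + 3)*exp(-3*s)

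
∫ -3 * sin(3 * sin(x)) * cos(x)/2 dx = cos(3*sin(x))/2 + C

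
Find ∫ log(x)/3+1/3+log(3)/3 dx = x*log(3*x)/3 + C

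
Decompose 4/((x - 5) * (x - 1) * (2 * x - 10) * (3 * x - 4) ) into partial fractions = 54/(121*(3*x - 4)) - 1/(8*(x - 1)) - 23/(968*(x - 5)) + 1/(22*(x - 5)^2)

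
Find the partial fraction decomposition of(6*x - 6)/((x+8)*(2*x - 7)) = 30/(23*(2*x - 7)) + 54/(23*(x + 8))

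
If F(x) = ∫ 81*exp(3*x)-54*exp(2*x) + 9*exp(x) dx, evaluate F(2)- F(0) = -8 + (-1 + 3*exp(2))^3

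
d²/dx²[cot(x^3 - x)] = 18*x^4*cos(x^3 - x)/sin(x^3 - x)^3 - 12*x^2*cos(x^3 - x)/sin(x^3 - x)^3 - 6*x/sin(x^3 - x)^2 + 2*cos(x^3 - x)/sin(x^3 - x)^3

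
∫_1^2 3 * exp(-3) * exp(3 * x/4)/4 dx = -exp(-9/4) + exp(-3/2)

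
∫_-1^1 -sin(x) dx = 0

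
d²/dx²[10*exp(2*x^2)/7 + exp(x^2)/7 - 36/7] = 160*x^2*exp(2*x^2)/7 + 4*x^2*exp(x^2)/7 + 40*exp(2*x^2)/7 + 2*exp(x^2)/7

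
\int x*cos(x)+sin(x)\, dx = x*sin(x) + C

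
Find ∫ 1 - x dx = -x^2/2 + x + C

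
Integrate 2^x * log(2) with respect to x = 2^x + C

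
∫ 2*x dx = x^2 + C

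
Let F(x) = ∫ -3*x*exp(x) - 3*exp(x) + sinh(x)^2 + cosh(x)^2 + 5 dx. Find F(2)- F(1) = -6*exp(2) - sinh(2)/2 + 5 + 3*E + sinh(4)/2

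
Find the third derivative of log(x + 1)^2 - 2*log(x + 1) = (4*log(x + 1) - 10)/(x^3 + 3*x^2 + 3*x + 1)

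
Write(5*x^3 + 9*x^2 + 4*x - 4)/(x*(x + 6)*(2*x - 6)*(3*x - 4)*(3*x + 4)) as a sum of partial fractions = 5/(416*(3*x + 4)) - 197/(1760*(3*x - 4)) - 7/(297*(x + 6)) + 112/(1755*(x - 3)) - 1/(144*x)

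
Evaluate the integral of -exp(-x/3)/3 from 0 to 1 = -1 + exp(-1/3)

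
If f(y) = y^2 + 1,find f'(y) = 2*y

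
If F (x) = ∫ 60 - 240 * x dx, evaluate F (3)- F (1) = -840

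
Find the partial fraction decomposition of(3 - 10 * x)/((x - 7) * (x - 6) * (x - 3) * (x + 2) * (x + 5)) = 53/(3168*(x + 5)) - 23/(1080*(x + 2)) - 9/(160*(x - 3)) + 19/(88*(x - 6)) - 67/(432*(x - 7))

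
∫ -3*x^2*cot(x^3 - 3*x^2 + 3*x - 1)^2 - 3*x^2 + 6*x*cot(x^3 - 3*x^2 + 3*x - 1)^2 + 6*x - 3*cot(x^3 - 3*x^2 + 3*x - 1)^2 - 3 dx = cot((x - 1)^3) + C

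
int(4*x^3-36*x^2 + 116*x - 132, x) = x^4 - 12*x^3 + 58*x^2 - 132*x + C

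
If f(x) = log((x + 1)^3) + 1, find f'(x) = 3/(x + 1)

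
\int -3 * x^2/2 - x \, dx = -x^3/2 - x^2/2 + C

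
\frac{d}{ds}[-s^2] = -2*s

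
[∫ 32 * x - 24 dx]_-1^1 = -48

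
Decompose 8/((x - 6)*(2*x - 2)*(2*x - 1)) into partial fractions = 16/(11*(2*x - 1)) - 4/(5*(x - 1)) + 4/(55*(x - 6))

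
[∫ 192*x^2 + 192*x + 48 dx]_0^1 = 208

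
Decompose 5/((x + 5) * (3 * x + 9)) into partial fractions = -5/(6*(x + 5)) + 5/(6*(x + 3))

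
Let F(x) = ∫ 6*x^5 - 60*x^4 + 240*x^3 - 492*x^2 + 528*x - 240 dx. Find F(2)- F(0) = -96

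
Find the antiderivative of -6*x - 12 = -3*x^2 - 12*x + C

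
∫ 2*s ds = s^2 + C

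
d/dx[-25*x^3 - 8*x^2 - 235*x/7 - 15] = -75*x^2 - 16*x - 235/7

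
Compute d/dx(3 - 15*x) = -15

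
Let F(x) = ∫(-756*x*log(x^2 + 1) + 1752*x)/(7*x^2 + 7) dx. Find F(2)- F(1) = -3*(7 - 3*log(5))^2 - 6*log(5)/7 + 6*log(2)/7 + 3*(7 - 3*log(2))^2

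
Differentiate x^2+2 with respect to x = 2*x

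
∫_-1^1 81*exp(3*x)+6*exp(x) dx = -6*exp(-1) - 27*exp(-3) + 6*E + 27*exp(3)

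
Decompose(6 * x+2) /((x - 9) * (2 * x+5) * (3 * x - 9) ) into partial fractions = -52/(759*(2*x + 5)) - 10/(99*(x - 3)) + 28/(207*(x - 9))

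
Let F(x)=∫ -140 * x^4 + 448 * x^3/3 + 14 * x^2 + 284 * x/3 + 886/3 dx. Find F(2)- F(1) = 162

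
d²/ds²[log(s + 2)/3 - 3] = -1/(3*s^2 + 12*s + 12)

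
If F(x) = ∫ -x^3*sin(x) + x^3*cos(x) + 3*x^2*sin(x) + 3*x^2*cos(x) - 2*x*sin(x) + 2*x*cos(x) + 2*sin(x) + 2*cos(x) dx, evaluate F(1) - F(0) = 3*cos(1) + 3*sin(1)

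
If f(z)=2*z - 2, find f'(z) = 2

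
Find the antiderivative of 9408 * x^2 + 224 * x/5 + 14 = 3136*x^3 + 112*x^2/5 + 14*x + C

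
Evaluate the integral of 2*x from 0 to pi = pi^2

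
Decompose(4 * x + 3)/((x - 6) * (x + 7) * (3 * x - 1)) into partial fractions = -39/(374*(3*x - 1)) - 25/(286*(x + 7)) + 27/(221*(x - 6))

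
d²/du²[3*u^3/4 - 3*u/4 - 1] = 9*u/2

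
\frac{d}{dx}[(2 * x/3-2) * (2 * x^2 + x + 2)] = 4*x^2 - 20*x/3 - 2/3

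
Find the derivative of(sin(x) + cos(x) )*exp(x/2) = (-sin(x) + 3*cos(x))*exp(x/2)/2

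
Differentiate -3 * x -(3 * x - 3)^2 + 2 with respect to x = 15 - 18*x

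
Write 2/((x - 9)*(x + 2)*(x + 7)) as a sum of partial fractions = 1/(40*(x + 7)) - 2/(55*(x + 2)) + 1/(88*(x - 9))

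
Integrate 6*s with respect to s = 3*s^2 + C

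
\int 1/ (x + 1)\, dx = log(2*x + 2) + C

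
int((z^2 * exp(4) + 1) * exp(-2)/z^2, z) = z*exp(2) - exp(-2)/z + C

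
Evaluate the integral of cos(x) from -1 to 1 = 2*sin(1)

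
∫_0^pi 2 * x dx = pi^2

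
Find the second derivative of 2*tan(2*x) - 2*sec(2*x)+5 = 16*tan(2*x)^3 - 16*tan(2*x)^2*sec(2*x) + 16*tan(2*x) - 8*sec(2*x)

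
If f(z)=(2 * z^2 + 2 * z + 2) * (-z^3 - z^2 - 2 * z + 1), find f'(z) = -10*z^4 - 16*z^3 - 24*z^2 - 8*z - 2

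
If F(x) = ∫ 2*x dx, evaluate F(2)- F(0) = 4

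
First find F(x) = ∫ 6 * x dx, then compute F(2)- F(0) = 12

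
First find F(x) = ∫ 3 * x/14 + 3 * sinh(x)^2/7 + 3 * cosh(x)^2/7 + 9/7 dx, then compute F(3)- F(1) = -3*sinh(2)/14 + 24/7 + 3*sinh(6)/14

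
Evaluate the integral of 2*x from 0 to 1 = 1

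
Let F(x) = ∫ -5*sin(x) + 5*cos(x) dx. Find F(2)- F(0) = -5 + 5*cos(2) + 5*sin(2)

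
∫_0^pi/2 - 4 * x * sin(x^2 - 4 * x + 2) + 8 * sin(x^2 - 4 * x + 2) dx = 2*cos(2 + pi^2/4) - 2*cos(2)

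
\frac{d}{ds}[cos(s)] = -sin(s)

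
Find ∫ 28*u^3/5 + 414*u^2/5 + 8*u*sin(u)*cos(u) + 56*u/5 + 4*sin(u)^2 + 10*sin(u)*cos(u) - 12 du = (4*u + 5)*sin(u)^2 - (-7*u^2 + 2*u + 2)*(u^2 + 20*u + 10)/5 + C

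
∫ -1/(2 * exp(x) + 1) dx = log(2 + exp(-x)) + C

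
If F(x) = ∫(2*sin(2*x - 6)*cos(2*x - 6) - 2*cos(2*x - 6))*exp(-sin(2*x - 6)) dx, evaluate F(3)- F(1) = -exp(sin(4))*sin(4)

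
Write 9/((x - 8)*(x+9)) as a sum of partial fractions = -9/(17*(x + 9)) + 9/(17*(x - 8))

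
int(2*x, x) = x^2 + C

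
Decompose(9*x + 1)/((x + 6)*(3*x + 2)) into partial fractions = -15/(16*(3*x + 2)) + 53/(16*(x + 6))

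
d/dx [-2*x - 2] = -2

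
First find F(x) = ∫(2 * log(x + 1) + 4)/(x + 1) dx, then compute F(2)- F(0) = -4 + (log(3) + 2)^2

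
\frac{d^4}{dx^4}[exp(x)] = exp(x)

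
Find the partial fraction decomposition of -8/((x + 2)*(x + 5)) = 8/(3*(x + 5)) - 8/(3*(x + 2))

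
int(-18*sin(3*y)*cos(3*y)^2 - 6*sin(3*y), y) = 7*cos(3*y)/2 + cos(9*y)/2 + C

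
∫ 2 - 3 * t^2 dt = -t^3 + 2*t + C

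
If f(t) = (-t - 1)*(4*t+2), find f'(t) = -8*t - 6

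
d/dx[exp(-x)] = -exp(-x)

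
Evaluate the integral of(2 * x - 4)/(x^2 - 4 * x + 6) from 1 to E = -log(9) + log(3*(-2 + E)^2 + 6)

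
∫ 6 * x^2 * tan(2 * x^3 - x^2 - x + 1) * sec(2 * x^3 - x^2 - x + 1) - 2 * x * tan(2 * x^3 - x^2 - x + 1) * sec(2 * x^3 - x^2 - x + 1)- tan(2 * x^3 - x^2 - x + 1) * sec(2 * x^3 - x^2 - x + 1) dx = sec(2*x^3 - x^2 - x + 1) + C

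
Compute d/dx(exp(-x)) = -exp(-x)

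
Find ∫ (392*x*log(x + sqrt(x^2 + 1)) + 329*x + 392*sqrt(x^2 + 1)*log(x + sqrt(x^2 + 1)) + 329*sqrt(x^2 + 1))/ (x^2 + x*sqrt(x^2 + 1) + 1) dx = 7*(28*log(x + sqrt(x^2 + 1)) + 47)*log(x + sqrt(x^2 + 1)) + C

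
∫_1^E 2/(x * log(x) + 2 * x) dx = -2*log(2) + 2*log(3)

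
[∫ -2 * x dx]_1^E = 1 - exp(2)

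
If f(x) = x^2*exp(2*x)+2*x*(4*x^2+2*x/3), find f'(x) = 2*x^2*exp(2*x) + 24*x^2 + 2*x*exp(2*x) + 8*x/3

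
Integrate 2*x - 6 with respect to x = x^2 - 6*x + C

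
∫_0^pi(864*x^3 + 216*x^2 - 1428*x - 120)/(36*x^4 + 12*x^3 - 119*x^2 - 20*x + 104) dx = -6*log(26) + 6*log(1 + (-5 + pi/2 + 3*pi^2)^2)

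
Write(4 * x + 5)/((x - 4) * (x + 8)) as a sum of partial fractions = 9/(4*(x + 8)) + 7/(4*(x - 4))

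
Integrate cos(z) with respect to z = sin(z) + C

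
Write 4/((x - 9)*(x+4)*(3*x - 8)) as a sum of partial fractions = -9/(95*(3*x - 8)) + 1/(65*(x + 4)) + 4/(247*(x - 9))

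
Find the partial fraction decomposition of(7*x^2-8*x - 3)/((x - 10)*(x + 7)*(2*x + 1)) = -11/(273*(2*x + 1)) + 396/(221*(x + 7)) + 617/(357*(x - 10))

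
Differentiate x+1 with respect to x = 1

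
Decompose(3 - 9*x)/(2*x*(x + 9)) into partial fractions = -14/(3*(x + 9)) + 1/(6*x)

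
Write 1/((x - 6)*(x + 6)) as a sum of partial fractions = -1/(12*(x + 6)) + 1/(12*(x - 6))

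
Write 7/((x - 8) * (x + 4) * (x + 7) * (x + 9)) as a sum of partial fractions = -7/(170*(x + 9)) + 7/(90*(x + 7)) - 7/(180*(x + 4)) + 7/(3060*(x - 8))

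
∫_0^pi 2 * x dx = pi^2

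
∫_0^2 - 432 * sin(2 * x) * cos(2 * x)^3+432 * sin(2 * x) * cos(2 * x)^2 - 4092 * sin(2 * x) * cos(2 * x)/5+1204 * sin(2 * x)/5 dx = -331/5 + 54*cos(4)^4 - 72*cos(4)^3 - 602*cos(4)/5 + 1023*cos(4)^2/5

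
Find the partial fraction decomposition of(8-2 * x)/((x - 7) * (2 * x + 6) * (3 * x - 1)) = -33/(200*(3*x - 1)) + 7/(100*(x + 3)) - 3/(200*(x - 7))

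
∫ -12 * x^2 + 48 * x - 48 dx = -4*x^3 + 24*x^2 - 48*x + C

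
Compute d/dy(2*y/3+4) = 2/3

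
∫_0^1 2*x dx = 1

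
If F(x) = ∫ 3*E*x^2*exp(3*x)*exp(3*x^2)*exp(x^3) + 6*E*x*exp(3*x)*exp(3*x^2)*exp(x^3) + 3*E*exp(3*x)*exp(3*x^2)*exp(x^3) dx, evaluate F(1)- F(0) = -E + exp(8)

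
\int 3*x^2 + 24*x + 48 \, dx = x^3 + 12*x^2 + 48*x + C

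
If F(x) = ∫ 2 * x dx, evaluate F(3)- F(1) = 8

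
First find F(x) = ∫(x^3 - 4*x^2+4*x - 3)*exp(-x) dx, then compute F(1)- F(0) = -1 - exp(-1)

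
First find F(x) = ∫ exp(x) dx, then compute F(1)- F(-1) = E - exp(-1)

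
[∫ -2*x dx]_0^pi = -pi^2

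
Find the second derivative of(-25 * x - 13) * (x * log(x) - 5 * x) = (-50*x*log(x) + 175*x - 13)/x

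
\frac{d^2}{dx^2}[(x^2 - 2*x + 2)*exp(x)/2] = x^2*exp(x)/2 + x*exp(x)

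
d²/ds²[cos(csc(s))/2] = -sin(csc(s))*cot(s)^2*csc(s) - sin(csc(s))*csc(s)/2 - cos(csc(s))*cot(s)^2*csc(s)^2/2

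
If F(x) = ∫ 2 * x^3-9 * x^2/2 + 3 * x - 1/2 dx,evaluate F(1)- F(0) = 0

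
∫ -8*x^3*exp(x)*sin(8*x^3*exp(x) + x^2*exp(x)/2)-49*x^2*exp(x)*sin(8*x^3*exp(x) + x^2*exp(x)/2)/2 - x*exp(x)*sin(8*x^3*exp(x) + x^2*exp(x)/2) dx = cos(x^2*(16*x + 1)*exp(x)/2) + C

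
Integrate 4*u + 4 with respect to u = 2*u^2 + 4*u + C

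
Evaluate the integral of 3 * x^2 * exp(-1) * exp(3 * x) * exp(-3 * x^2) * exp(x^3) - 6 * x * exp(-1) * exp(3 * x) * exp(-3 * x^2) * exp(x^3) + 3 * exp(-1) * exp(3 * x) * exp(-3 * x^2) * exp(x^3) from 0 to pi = -exp(-1) + exp((-1 + pi)^3)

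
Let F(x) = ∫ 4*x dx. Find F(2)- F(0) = 8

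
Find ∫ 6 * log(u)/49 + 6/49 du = 6*u*log(u)/49 + C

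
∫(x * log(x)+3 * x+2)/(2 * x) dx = (x + 2)*(log(x) + 2)/2 + C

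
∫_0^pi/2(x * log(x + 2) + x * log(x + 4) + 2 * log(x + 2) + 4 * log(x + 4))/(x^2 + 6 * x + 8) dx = -2*log(2)^2 + log(pi/2 + 2)*log(pi/2 + 4)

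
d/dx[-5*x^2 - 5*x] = -10*x - 5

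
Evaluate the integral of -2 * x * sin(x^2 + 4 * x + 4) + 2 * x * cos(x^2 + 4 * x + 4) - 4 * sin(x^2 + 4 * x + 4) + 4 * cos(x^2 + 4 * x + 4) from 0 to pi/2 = sqrt(2)*(sin(pi/4 + pi^2/4 + 4) - sin(pi/4 + 4))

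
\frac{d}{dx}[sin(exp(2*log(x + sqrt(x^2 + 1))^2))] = 4*(x + sqrt(x^2 + 1))*exp(2*log(x + sqrt(x^2 + 1))^2)*log(x + sqrt(x^2 + 1))*cos(exp(2*log(x + sqrt(x^2 + 1))^2))/(x^2 + x*sqrt(x^2 + 1) + 1)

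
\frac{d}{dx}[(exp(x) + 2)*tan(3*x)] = exp(x)*tan(3*x) + 3*exp(x)/cos(3*x)^2 + 6/cos(3*x)^2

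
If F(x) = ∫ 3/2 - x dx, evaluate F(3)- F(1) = -1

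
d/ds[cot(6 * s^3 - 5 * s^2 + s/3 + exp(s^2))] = (-18*s^2 - 2*s*exp(s^2) + 10*s - 1/3)/sin(6*s^3 - 5*s^2 + s/3 + exp(s^2))^2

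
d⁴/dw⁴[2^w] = 2^w*log(2)^4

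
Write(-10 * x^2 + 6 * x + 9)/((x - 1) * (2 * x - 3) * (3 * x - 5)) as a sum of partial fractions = -79/(2*(3*x - 5)) + 18/(2*x - 3) + 5/(2*(x - 1))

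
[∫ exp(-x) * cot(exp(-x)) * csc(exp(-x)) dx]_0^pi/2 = -csc(1) + csc(exp(-pi/2))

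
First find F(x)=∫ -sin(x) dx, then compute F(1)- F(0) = -1 + cos(1)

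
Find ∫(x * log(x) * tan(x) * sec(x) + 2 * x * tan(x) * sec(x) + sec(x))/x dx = (log(x) + 2)*sec(x) + C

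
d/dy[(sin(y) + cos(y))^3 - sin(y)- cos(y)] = sqrt(2)*(3*sin(3*y + pi/4) + cos(y + pi/4))/2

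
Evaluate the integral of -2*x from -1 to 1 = 0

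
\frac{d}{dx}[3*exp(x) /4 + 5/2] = 3*exp(x)/4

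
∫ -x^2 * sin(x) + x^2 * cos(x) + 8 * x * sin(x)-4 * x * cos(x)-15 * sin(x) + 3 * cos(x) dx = sqrt(2)*(x - 3)^2*sin(x + pi/4) + C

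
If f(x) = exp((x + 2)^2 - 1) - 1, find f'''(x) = 8*x^3*exp(x^2 + 4*x + 3) + 48*x^2*exp(x^2 + 4*x + 3) + 108*x*exp(x^2 + 4*x + 3) + 88*exp(x^2 + 4*x + 3)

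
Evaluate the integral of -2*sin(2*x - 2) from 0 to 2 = 0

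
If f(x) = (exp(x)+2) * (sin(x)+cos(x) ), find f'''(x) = -4*exp(x)*sin(x) + 2*sin(x) - 2*cos(x)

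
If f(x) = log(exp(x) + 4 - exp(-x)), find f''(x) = (4*exp(3*x) - 4*exp(2*x) - 4*exp(x))/(exp(4*x) + 8*exp(3*x) + 14*exp(2*x) - 8*exp(x) + 1)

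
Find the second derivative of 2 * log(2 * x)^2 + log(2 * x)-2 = (-4*log(x) - 4*log(2) + 3)/x^2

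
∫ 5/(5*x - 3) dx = log(5*x - 3) + C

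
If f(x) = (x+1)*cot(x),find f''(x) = 2*(x*cos(x)/sin(x) - 1 + cos(x)/sin(x))/sin(x)^2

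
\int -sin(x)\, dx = cos(x) + C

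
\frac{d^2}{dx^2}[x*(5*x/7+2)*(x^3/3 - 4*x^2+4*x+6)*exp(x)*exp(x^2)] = 20*x^7*exp(x^2 + x)/21 - 164*x^6*exp(x^2 + x)/21 - 167*x^5*exp(x^2 + x)/7 - 32*x^4*exp(x^2 + x)/3 + 152*x^3*exp(x^2 + x)/21 + 126*x^2*exp(x^2 + x) + 716*x*exp(x^2 + x)/7 + 340*exp(x^2 + x)/7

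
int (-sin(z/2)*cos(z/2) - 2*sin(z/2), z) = (cos(z/2) + 2)^2 + C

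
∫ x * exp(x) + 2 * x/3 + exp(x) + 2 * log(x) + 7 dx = x*(x + 3*exp(x) + 6*log(x) + 15)/3 + C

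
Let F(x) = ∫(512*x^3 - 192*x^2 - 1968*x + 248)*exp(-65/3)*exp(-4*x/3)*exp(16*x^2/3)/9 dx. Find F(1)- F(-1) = -53*exp(-53/3)/3 + 15*exp(-15)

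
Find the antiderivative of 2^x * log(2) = 2^x + C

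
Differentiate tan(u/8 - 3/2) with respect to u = tan(u/8 - 3/2)^2/8 + 1/8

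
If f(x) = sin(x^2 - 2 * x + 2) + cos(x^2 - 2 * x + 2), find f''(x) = -4*sqrt(2)*x^2*sin(x^2 - 2*x + pi/4 + 2) + 8*sqrt(2)*x*sin(x^2 - 2*x + pi/4 + 2) - 6*sin(x^2 - 2*x + 2) - 2*cos(x^2 - 2*x + 2)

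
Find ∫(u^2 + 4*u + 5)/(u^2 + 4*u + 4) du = (u*(u + 2) - 1)/(u + 2) + C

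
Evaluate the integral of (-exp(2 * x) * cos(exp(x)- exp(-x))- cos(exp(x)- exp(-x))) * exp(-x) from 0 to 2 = sin(-exp(2) + exp(-2))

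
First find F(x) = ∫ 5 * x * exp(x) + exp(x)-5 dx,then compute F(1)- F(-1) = -10 + E + 9*exp(-1)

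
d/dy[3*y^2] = 6*y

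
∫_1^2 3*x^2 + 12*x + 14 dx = 39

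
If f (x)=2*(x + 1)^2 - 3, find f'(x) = 4*x + 4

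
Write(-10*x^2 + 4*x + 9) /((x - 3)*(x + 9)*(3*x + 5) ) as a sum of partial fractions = 229/(308*(3*x + 5)) - 279/(88*(x + 9)) - 23/(56*(x - 3))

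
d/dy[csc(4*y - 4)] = -4*cot(4*y - 4)*csc(4*y - 4)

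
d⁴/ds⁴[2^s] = 2^s*log(2)^4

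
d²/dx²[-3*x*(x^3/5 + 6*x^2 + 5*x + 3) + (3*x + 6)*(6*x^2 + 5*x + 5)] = 72 - 36*x^2/5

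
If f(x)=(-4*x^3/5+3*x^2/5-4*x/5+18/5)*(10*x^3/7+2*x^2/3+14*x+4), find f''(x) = -240*x^4/7 + 136*x^3/21 - 5016*x^2/35 + 412*x/7 - 64/5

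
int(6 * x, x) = 3*x^2 + C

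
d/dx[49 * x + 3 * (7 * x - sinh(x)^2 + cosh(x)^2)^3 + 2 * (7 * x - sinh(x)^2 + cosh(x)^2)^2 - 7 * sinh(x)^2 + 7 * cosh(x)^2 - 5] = 3087*x^2 + 1078*x + 140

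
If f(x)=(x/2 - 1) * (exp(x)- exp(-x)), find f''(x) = (x*exp(2*x) - x + 4)*exp(-x)/2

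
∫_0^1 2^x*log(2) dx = 1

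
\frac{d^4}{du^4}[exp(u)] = exp(u)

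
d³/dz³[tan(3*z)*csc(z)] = (162*(-1 + cos(3*z)^(-2))^2 - 162 + 207/cos(3*z)^2 - 54*sin(3*z)*cos(z)/(sin(z)*cos(3*z)^3) + cos(z)*tan(3*z)/sin(z) + 18/(sin(z)^2*cos(3*z)^2) - 6*cos(z)*tan(3*z)/sin(z)^3)/sin(z)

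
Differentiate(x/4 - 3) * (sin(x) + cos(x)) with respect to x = -x*sin(x)/4 + x*cos(x)/4 + 13*sin(x)/4 - 11*cos(x)/4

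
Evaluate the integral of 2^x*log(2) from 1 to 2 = 2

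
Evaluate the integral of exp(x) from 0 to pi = -1 + exp(pi)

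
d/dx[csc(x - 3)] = -cot(x - 3)*csc(x - 3)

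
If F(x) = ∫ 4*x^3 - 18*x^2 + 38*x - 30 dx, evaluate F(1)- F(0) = -16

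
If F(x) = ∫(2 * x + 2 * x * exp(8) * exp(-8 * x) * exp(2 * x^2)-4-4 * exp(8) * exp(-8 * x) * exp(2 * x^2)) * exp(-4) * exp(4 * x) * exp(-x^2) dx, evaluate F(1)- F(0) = -exp(4) - exp(-1) + exp(-4) + E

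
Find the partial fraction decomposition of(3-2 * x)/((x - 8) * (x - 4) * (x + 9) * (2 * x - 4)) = -21/(4862*(x + 9)) - 1/(264*(x - 2)) + 5/(208*(x - 4)) - 13/(816*(x - 8))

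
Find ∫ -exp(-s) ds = exp(-s) + C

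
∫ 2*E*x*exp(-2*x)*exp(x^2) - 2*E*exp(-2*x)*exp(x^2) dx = exp((x - 1)^2) + C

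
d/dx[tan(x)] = cos(x)^(-2)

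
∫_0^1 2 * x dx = 1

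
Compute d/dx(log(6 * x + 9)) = 2/(2*x + 3)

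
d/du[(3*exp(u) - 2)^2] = 18*exp(2*u) - 12*exp(u)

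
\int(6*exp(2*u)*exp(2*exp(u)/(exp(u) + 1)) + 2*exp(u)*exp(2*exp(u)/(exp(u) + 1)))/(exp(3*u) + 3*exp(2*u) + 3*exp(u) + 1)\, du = 2*exp((u*(exp(u) + 1) + 2*exp(u))/(exp(u) + 1))/(exp(u) + 1) + C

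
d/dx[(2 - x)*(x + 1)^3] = -4*x^3 - 3*x^2 + 6*x + 5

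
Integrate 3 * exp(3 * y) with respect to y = exp(3*y) + C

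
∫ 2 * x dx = x^2 + C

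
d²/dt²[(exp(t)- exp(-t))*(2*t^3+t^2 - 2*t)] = (2*t^3*exp(2*t) - 2*t^3 + 13*t^2*exp(2*t) + 11*t^2 + 14*t*exp(2*t) - 6*t - 2*exp(2*t) - 6)*exp(-t)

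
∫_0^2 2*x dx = 4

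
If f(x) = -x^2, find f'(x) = -2*x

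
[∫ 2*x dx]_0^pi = pi^2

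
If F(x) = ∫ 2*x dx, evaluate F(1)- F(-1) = 0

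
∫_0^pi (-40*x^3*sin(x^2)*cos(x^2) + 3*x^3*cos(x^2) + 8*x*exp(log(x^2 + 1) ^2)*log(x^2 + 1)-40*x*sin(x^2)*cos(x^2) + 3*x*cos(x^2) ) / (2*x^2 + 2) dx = -1 - 5*sin(pi^2)^2 + 3*sin(pi^2)/4 + exp(log(1 + pi^2)^2)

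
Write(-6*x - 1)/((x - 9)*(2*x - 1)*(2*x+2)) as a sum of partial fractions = 8/(51*(2*x - 1)) + 1/(12*(x + 1)) - 11/(68*(x - 9))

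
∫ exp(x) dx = exp(x) + C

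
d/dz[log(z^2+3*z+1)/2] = (2*z + 3)/(2*z^2 + 6*z + 2)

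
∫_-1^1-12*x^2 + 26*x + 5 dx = 2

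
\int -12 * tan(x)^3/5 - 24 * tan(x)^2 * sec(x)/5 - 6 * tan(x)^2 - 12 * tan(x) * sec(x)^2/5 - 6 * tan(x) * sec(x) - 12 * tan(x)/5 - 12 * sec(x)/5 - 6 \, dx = -6*(tan(x) + sec(x))^2/5 - 6*tan(x) - 6*sec(x) + C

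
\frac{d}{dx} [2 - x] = -1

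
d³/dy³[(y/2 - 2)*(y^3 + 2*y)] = 12*y - 12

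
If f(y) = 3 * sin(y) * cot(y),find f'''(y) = 3*sin(y)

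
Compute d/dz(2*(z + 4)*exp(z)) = 2*z*exp(z) + 10*exp(z)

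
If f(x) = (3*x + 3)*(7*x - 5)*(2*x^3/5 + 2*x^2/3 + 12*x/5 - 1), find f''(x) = 168*x^3 + 984*x^2/5 + 1452*x/5 - 166/5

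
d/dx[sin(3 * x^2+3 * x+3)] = 3*(2*x + 1)*cos(3*(x^2 + x + 1))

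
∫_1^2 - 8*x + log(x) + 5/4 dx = -47/4 + 2*log(2)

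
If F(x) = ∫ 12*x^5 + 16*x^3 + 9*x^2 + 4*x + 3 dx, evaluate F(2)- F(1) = 216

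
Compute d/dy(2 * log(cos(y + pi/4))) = -2*tan(y + pi/4)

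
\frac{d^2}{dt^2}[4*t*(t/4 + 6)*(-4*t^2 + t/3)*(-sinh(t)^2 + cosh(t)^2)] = -48*t^2 - 574*t + 16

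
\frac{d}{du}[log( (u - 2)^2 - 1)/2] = (u - 2)/(u^2 - 4*u + 3)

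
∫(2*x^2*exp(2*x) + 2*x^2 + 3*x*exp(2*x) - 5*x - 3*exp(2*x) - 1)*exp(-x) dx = -2*(-2*x^2 + x + 2)*sinh(x) + C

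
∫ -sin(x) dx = cos(x) + C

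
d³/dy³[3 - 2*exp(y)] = -2*exp(y)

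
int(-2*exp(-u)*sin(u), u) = sqrt(2)*exp(-u)*sin(u + pi/4) + C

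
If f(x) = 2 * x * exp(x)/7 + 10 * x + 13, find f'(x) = 2*x*exp(x)/7 + 2*exp(x)/7 + 10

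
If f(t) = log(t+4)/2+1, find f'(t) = 1/(2*t + 8)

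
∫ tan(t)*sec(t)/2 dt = sec(t)/2 + C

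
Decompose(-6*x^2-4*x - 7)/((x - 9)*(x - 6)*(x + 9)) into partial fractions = -457/(270*(x + 9)) + 247/(45*(x - 6)) - 529/(54*(x - 9))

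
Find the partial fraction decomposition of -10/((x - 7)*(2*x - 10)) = 5/(2*(x - 5)) - 5/(2*(x - 7))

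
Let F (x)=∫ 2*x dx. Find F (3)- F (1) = 8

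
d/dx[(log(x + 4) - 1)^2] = (2*log(x + 4) - 2)/(x + 4)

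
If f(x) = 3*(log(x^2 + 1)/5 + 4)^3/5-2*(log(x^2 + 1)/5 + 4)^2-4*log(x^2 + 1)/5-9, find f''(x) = (-18*x^2*log(x^2 + 1)^2 - 448*x^2*log(x^2 + 1) - 1160*x^2 + 18*log(x^2 + 1)^2 + 520*log(x^2 + 1) + 2200)/(625*x^4 + 1250*x^2 + 625)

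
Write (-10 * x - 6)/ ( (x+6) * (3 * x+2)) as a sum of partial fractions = 1/(8*(3*x + 2)) - 27/(8*(x + 6))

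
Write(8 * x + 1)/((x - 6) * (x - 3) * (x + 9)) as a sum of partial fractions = -71/(180*(x + 9)) - 25/(36*(x - 3)) + 49/(45*(x - 6))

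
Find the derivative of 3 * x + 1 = 3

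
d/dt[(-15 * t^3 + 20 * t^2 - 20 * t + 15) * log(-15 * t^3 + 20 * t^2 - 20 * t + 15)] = -45*t^2*log(-3*t^3 + 4*t^2 - 4*t + 3) - 45*t^2*log(5) - 45*t^2 + 40*t*log(-3*t^3 + 4*t^2 - 4*t + 3) + 40*t + 40*t*log(5) - 20*log(-3*t^3 + 4*t^2 - 4*t + 3) - 20*log(5) - 20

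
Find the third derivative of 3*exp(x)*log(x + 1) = (3*x^3*exp(x)*log(x + 1) + 9*x^2*exp(x)*log(x + 1) + 9*x^2*exp(x) + 9*x*exp(x)*log(x + 1) + 9*x*exp(x) + 3*exp(x)*log(x + 1) + 6*exp(x))/(x^3 + 3*x^2 + 3*x + 1)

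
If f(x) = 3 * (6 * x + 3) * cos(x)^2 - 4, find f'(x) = -18*x*sin(2*x) + 9*sqrt(2)*cos(2*x + pi/4) + 9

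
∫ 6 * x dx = 3*x^2 + C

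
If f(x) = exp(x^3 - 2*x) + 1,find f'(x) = 3*x^2*exp(x^3 - 2*x) - 2*exp(x^3 - 2*x)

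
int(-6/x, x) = -6*log(x) + C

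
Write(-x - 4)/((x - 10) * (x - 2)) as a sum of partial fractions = 3/(4*(x - 2)) - 7/(4*(x - 10))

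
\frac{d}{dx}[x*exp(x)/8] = x*exp(x)/8 + exp(x)/8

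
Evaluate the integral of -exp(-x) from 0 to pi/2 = -1 + exp(-pi/2)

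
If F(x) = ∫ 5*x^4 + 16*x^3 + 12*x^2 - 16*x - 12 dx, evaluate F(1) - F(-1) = -14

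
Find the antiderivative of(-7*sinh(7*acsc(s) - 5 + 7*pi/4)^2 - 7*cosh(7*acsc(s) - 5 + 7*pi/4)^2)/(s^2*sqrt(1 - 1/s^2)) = sinh(14*acsc(s) - 10 + 7*pi/2)/2 + C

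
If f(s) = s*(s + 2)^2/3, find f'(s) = s^2 + 8*s/3 + 4/3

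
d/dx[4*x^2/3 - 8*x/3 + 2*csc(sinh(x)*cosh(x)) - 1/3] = 8*x/3 - 4*cot(sinh(x)*cosh(x))*sinh(x)^2*csc(sinh(x)*cosh(x)) - 2*cot(sinh(x)*cosh(x))*csc(sinh(x)*cosh(x)) - 8/3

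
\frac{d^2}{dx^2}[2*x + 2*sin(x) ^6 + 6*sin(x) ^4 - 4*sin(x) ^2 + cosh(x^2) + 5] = 4*x^2*cosh(x^2) - 72*sin(x)^6 - 36*sin(x)^4 + 88*sin(x)^2 + 2*sinh(x^2) - 8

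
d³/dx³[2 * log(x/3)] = 4/x^3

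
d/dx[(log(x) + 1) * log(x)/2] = (2*log(x) + 1)/(2*x)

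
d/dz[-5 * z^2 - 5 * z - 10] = -10*z - 5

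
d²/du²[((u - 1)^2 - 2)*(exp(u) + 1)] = u^2*exp(u) + 2*u*exp(u) - 3*exp(u) + 2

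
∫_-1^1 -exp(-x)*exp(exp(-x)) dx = -exp(E) + exp(exp(-1))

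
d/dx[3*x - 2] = 3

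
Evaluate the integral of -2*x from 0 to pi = -pi^2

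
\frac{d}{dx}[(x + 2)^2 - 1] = 2*x + 4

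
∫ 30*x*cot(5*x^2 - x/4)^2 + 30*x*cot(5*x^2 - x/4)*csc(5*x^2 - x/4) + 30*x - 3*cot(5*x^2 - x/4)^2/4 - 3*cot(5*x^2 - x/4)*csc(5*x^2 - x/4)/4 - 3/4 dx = -3*cot(x*(20*x - 1)/4) - 3*csc(x*(20*x - 1)/4) + C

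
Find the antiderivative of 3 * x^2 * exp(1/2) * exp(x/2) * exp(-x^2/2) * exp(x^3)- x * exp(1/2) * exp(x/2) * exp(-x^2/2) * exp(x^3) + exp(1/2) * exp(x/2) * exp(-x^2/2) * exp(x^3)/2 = exp(x^3 - x^2/2 + x/2 + 1/2) + C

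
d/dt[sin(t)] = cos(t)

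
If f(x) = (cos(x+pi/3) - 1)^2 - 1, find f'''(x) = -2*sin(x + pi/3) + 4*cos(2*x + pi/6)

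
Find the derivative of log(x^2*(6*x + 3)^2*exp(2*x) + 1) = (72*x^4*exp(2*x) + 216*x^3*exp(2*x) + 126*x^2*exp(2*x) + 18*x*exp(2*x))/(36*x^4*exp(2*x) + 36*x^3*exp(2*x) + 9*x^2*exp(2*x) + 1)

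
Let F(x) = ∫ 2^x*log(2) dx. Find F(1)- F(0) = 1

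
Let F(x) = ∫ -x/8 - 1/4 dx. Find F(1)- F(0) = -5/16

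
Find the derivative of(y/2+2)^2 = y/2 + 2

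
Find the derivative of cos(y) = -sin(y)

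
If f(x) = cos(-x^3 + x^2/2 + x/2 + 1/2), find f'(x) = (3*x^2 - x - 1/2)*sin(-x^3 + x^2/2 + x/2 + 1/2)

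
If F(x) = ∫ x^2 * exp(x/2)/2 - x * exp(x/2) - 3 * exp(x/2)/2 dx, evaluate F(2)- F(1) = E - 4*exp(1/2)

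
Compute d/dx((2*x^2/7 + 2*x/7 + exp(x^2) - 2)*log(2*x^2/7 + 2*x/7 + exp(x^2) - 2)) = 2*x*exp(x^2)*log(2*x^2/7 + 2*x/7 + exp(x^2) - 2) + 2*x*exp(x^2) + 4*x*log(2*x^2/7 + 2*x/7 + exp(x^2) - 2)/7 + 4*x/7 + 2*log(2*x^2/7 + 2*x/7 + exp(x^2) - 2)/7 + 2/7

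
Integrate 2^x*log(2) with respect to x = 2^x + C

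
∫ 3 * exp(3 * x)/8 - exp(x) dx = exp(3*x)/8 - exp(x) + C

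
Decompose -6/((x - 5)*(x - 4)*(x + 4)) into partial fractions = -1/(12*(x + 4)) + 3/(4*(x - 4)) - 2/(3*(x - 5))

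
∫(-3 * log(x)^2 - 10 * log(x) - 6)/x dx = -(log(x) + 2)^3 + (log(x) + 2)^2 + 2*log(x) + C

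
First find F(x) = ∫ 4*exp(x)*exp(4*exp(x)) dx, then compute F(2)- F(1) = -exp(4*E) + exp(4*exp(2))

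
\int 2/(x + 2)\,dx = 2*log(x + 2) + C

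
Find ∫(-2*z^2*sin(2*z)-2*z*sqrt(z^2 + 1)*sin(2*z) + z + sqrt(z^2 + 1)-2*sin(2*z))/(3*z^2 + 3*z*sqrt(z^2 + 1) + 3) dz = log(z + sqrt(z^2 + 1))/3 + cos(2*z)/3 + C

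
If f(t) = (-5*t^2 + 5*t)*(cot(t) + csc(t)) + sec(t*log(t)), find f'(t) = 5*t^2*cos(t)/sin(t)^2 + 5*t^2/sin(t)^2 - 10*t/tan(t) - 10*t/sin(t) - 5*t*cos(t)/sin(t)^2 - 5*t/sin(t)^2 + log(t)*sin(t*log(t))/cos(t*log(t))^2 + sin(t*log(t))/cos(t*log(t))^2 + 5/tan(t) + 5/sin(t)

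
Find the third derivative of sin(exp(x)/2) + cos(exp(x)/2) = sqrt(2)*(-exp(2*x)*cos((2*exp(x) + pi)/4) - 6*exp(x)*sin((2*exp(x) + pi)/4) + 4*cos((2*exp(x) + pi)/4))*exp(x)/8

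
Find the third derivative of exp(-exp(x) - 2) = (-exp(3*x) + 3*exp(2*x) - exp(x))*exp(-exp(x) - 2)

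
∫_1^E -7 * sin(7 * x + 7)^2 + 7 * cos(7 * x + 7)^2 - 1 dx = -E - sin(28)/2 + sin(14 + 14*E)/2 + 1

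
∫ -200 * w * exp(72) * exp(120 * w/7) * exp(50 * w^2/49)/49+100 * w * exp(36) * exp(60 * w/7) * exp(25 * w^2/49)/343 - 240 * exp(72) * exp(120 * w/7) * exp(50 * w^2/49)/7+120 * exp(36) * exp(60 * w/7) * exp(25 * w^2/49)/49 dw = (2/7 - 2*exp((5*w + 42)^2/49))*exp((5*w + 42)^2/49) + C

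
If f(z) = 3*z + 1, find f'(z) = 3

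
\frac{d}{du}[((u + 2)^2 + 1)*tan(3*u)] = 3*u^2/cos(3*u)^2 + 2*u*tan(3*u) + 12*u/cos(3*u)^2 + 4*tan(3*u) + 15/cos(3*u)^2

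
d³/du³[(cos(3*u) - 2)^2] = -108*sin(3*u) + 108*sin(6*u)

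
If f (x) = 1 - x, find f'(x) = -1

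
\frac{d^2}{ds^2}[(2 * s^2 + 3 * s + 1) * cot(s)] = 4*s^2*cot(s)^3 + 4*s^2*cot(s) + 6*s*cot(s)^3 - 8*s*cot(s)^2 + 6*s*cot(s) - 8*s + 2*cot(s)^3 - 6*cot(s)^2 + 6*cot(s) - 6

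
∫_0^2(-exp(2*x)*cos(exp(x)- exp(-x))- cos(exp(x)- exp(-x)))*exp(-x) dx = sin(-exp(2) + exp(-2))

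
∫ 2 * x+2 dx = x^2 + 2*x + C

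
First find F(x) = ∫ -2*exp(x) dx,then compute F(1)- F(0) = 2 - 2*E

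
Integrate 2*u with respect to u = u^2 + C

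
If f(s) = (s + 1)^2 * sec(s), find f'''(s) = (-s^2*sin(s)/cos(s) + 6*s^2*sin(s)/cos(s)^3 - 2*s*sin(s)/cos(s) + 12*s*sin(s)/cos(s)^3 - 6*s + 12*s/cos(s)^2 + 5*sin(s)/cos(s) + 6*sin(s)/cos(s)^3 - 6 + 12/cos(s)^2)/cos(s)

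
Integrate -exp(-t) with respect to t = exp(-t) + C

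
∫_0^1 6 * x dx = 3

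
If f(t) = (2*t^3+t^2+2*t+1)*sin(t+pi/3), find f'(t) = 2*t^3*cos(t + pi/3) + 6*t^2*sin(t + pi/3) + t^2*cos(t + pi/3) + 2*sqrt(2)*t*cos(t + pi/12) + 2*sin(t + pi/3) + cos(t + pi/3)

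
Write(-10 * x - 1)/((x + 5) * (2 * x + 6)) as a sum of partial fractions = -49/(4*(x + 5)) + 29/(4*(x + 3))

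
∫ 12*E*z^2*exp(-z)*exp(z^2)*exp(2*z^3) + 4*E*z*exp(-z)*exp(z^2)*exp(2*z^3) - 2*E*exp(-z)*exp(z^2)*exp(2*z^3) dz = 2*exp(2*z^3 + z^2 - z + 1) + C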